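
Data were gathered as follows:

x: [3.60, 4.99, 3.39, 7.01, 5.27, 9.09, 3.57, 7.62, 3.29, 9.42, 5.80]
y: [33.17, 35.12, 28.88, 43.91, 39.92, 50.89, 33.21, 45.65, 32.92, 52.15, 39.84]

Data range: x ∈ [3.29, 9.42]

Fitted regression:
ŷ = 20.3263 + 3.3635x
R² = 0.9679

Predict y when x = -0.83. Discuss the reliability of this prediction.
ŷ = 17.5346 (extrapolation — x = -0.83 lies outside [3.29, 9.42], so reliability is low).

Prediction calculation:
ŷ = 20.3263 + 3.3635 × (-0.83)
ŷ = 17.5346

Reliability:
- Data range: x ∈ [3.29, 9.42]
- Prediction point: x = -0.83 is 4.12 units below the observed range → this is EXTRAPOLATION, not interpolation

Why that matters here:
- The linear relationship may not hold outside the observed range
- There are no observations near this x to validate the fitted line there

A defensible statement: 'if the linear trend continued to x = -0.83, y would be about 17.5346' — the premise is untested.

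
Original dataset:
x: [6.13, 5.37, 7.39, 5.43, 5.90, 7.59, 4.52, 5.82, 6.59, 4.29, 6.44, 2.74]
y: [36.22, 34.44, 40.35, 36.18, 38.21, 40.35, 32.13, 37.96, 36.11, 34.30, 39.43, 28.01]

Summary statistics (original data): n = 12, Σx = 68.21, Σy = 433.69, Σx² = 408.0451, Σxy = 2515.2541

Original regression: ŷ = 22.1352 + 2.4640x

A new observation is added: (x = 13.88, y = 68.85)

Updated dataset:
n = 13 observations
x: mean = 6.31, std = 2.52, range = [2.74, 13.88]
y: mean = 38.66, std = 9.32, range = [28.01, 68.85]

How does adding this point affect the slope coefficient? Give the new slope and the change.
Adding the point moves β₁ from 2.4640 to 3.6139, i.e. it increases by 1.1499 (+46.7%).

The new point has HIGH LEVERAGE: x = 13.88 is far from the original mean x̄ = 68.21/12 ≈ 5.68 (original range [2.74, 7.59]).

Step 1: Update the sums with the new point (n goes from 12 to 13)
Σx  = 68.21 + 13.88 = 82.09
Σy  = 433.69 + 68.85 = 502.54
Σx² = 408.0451 + 13.88² = 408.0451 + 192.6544 = 600.6995
Σxy = 2515.2541 + 13.88×68.85 = 2515.2541 + 955.6380 = 3470.8921

Step 2: Recompute the slope with b₁ = (nΣxy − ΣxΣy) / (nΣx² − (Σx)²)
Numerator   = 13×3470.8921 − 82.09×502.54 = 45121.5973 − 41253.5086 = 3868.0887
Denominator = 13×600.6995 − 82.09² = 7809.0935 − 6738.7681 = 1070.3254
b₁(new) = 3868.0887 / 1070.3254 = 3.6139

(Same formula on the original sums: (12×2515.2541 − 68.21×433.69) / (12×408.0451 − 68.21²) = 601.0543 / 243.9371 = 2.4640, matching the given fit.)

Step 3: Change in slope
Δβ₁ = 3.6139 − 2.4640 = +1.1499
Relative change = +1.1499 / 2.4640 × 100% = +46.7%
→ the slope increases when the point is added.

Because the point sits above the extension of the original line at a high-leverage x, it tilts the fit up.
In practice: investigate whether it comes from the same population as the rest of the sample; examine leverage (hᵢ) and Cook's distance rather than deleting it automatically.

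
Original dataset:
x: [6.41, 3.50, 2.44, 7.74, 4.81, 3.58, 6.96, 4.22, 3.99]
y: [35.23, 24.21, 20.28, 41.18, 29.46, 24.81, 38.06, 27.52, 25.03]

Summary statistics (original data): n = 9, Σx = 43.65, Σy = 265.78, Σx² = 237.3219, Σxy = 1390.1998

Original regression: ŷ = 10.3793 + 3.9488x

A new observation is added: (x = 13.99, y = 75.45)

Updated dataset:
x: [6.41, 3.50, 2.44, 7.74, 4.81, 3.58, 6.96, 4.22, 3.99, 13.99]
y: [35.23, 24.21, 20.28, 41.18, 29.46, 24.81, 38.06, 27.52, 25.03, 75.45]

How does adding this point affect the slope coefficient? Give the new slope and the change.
Adding the point moves β₁ from 3.9488 to 4.7507, i.e. it increases by 0.8019 (+20.3%).

The new point has HIGH LEVERAGE: x = 13.99 is far from the original mean x̄ = 43.65/9 ≈ 4.85 (original range [2.44, 7.74]).

Step 1: Update the sums with the new point (n goes from 9 to 10)
Σx  = 43.65 + 13.99 = 57.64
Σy  = 265.78 + 75.45 = 341.23
Σx² = 237.3219 + 13.99² = 237.3219 + 195.7201 = 433.0420
Σxy = 1390.1998 + 13.99×75.45 = 1390.1998 + 1055.5455 = 2445.7453

Step 2: Recompute the slope with b₁ = (nΣxy − ΣxΣy) / (nΣx² − (Σx)²)
Numerator   = 10×2445.7453 − 57.64×341.23 = 24457.4530 − 19668.4972 = 4788.9558
Denominator = 10×433.0420 − 57.64² = 4330.4200 − 3322.3696 = 1008.0504
b₁(new) = 4788.9558 / 1008.0504 = 4.7507

(Same formula on the original sums: (9×1390.1998 − 43.65×265.78) / (9×237.3219 − 43.65²) = 910.5012 / 230.5746 = 3.9488, matching the given fit.)

Step 3: Change in slope
Δβ₁ = 4.7507 − 3.9488 = +0.8019
Relative change = +0.8019 / 3.9488 × 100% = +20.3%
→ the slope increases when the point is added.

A high-leverage point only changes the slope if it is off the original line; here y = 75.45 is above the original trend, so the slope increases.
In practice: refit with and without it and report both if conclusions differ.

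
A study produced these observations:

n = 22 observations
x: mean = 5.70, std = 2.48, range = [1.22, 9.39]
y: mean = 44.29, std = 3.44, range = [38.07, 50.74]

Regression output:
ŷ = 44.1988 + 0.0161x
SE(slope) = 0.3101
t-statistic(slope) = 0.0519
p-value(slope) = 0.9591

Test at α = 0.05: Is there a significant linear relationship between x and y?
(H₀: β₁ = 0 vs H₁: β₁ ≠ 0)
p-value = 0.9591 ≥ α = 0.05, so we fail to reject H₀. The relationship is not significant.

Hypothesis test for the slope coefficient:

H₀: β₁ = 0 (no linear relationship)
H₁: β₁ ≠ 0 (linear relationship exists)

Test statistic: t = β̂₁ / SE(β̂₁) = 0.0161 / 0.3101 = 0.0519

With df = 20, the two-sided p-value for |t| = 0.0519 is 0.9591.

Decision rule: reject H₀ if p-value < α.
p-value = 0.9591 ≥ α = 0.05 → fail to reject H₀.

Conclusion: the linear association between x and y is not significant at the 5% level.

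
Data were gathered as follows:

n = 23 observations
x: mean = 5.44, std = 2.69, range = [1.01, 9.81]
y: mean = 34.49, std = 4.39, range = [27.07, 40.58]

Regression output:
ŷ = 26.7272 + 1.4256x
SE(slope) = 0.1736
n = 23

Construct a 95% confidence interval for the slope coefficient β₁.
The 95% CI for β₁ is (1.0646, 1.7866)

Confidence interval for the slope:

The 95% CI for β₁ is: β̂₁ ± t*(α/2, n-2) × SE(β̂₁)

Step 1: Find critical t-value
- Confidence level = 0.95
- Degrees of freedom = n - 2 = 23 - 2 = 21
- t*(α/2, 21) = 2.0796

Step 2: Calculate margin of error
Margin = 2.0796 × 0.1736 = 0.3610

Step 3: Construct interval
CI = 1.4256 ± 0.3610
CI = (1.0646, 1.7866)

Interpretation: intervals built this way capture the true β₁ in 95% of repeated samples; here the plausible range for the per-unit effect of x on y is 1.0646 to 1.7866.
Both endpoints are positive, so the data support a genuinely positive slope at this confidence level.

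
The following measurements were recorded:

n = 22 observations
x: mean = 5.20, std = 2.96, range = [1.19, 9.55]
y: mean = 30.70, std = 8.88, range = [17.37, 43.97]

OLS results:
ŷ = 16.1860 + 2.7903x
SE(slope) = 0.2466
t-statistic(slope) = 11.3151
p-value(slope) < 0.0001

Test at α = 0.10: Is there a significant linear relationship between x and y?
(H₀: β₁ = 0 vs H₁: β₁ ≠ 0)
Reject H₀: p-value < 0.0001 < α = 0.10. The linear relationship is significant at the 10% level.

Hypothesis test for the slope coefficient:

H₀: β₁ = 0 (no linear relationship)
H₁: β₁ ≠ 0 (linear relationship exists)

Test statistic: t = β̂₁ / SE(β̂₁) = 2.7903 / 0.2466 = 11.3151

The p-value (<0.0001) is the probability, under H₀, of a t-statistic at least as extreme as |t| = 11.3151 (two-sided, df = n − 2 = 20).

Decision rule: reject H₀ if p-value < α.
p-value < 0.0001 < α = 0.10 → reject H₀.

There is sufficient evidence at the 10% significance level to conclude that a linear relationship exists between x and y.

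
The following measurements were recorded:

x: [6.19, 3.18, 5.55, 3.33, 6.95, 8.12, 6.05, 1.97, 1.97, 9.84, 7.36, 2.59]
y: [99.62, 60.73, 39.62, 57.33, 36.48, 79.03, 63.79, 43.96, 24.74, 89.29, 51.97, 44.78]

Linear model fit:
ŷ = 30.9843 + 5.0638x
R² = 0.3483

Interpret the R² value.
R² = 0.3483 means 34.83% of the variation in y is explained by the linear relationship with x. This indicates a moderate fit.

The coefficient of determination R² is the fraction of the total variation in y that the fitted line accounts for.

Here R² = 0.3483:
- Explained: 34.83% of the variation in y
- Unexplained (residual): 100% − 34.83% = 65.17%
- Rule of thumb (below 0.3 weak; 0.3 to below 0.7 moderate; 0.7 and above strong) → moderate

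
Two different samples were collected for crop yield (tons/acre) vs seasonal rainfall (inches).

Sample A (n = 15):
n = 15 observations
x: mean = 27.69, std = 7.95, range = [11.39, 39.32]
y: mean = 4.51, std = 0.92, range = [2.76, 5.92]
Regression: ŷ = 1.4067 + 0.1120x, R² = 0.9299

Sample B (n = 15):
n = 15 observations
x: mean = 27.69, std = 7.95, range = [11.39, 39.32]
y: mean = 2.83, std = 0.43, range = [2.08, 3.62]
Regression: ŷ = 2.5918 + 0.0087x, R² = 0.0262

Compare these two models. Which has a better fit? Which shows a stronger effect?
Model A has the better fit (R² = 0.9299 vs 0.0262). Model A shows the stronger effect (|β₁| = 0.1120 vs 0.0087).

Model Comparison:

Goodness of fit (R²):
- Model A: R² = 0.9299 → 92.99% of variance in crop yield explained
- Model B: R² = 0.0262 → 2.62% of variance in crop yield explained
- 0.9299 > 0.0262 → Model A has the better fit

Strength of effect — compare |β₁|:
- Model A: β₁ = 0.1120 → predicted crop yield rises 0.1120 tons/acre per additional inch of rainfall
- Model B: β₁ = 0.0087 → predicted crop yield rises 0.0087 tons/acre per additional inch of rainfall
- |0.1120| > |0.0087| → Model A shows the stronger marginal effect

Note: A better fit (higher R²) doesn't necessarily mean a more important relationship.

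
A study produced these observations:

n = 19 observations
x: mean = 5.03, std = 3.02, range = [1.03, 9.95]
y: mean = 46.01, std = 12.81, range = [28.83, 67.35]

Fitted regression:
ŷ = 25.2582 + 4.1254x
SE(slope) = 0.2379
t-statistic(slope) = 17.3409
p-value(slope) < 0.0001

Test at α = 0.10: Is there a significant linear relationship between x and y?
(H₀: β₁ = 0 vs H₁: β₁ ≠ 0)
p-value < 0.0001 < α = 0.10, so we reject H₀. The relationship is significant.

Hypothesis test for the slope coefficient:

H₀: β₁ = 0 (no linear relationship)
H₁: β₁ ≠ 0 (linear relationship exists)

Test statistic: t = β̂₁ / SE(β̂₁) = 4.1254 / 0.2379 = 17.3409

p < 0.0001: how often a slope estimate this far from 0 (in SE units) would arise by chance if β₁ were truly 0.

Decision rule: reject H₀ if p-value < α.
p-value < 0.0001 < α = 0.10 → reject H₀.

There is sufficient evidence at the 10% significance level to conclude that a linear relationship exists between x and y.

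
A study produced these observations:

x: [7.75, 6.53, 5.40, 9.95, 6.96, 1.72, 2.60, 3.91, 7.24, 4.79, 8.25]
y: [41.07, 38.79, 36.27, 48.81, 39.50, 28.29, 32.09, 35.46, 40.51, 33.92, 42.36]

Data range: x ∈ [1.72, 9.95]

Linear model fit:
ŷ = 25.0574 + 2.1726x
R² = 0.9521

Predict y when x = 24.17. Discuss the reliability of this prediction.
ŷ = 77.5691, but this is extrapolation (above the data range [1.72, 9.95]) and may be unreliable.

Prediction calculation:
ŷ = 25.0574 + 2.1726 × 24.17
ŷ = 77.5691

Reliability:
- Data range: x ∈ [1.72, 9.95]
- Prediction point: x = 24.17 is 14.22 units above the observed range → this is EXTRAPOLATION, not interpolation

Why that matters here:
- Real relationships often flatten, saturate, or turn nonlinear at extremes
- There are no observations near this x to validate the fitted line there
- The standard error of prediction grows with (x − x̄)², and x = 24.17 is far from x̄ = 5.92

Report the number if required, but flag clearly that it is an extrapolation.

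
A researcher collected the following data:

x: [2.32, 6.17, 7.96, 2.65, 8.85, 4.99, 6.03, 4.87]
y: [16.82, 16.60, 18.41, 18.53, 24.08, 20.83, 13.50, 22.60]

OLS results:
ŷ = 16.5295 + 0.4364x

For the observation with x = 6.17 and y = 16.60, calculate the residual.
Residual = -2.6221

The residual is the difference between the actual value and the predicted value:

Residual = y - ŷ

Step 1: Calculate predicted value
ŷ = 16.5295 + 0.4364 × 6.17
ŷ = 19.2221

Step 2: Calculate residual
Residual = 16.60 - 19.2221
Residual = -2.6221

Interpretation: the model overestimates the actual value by 2.6221 at this point (negative residual → observation lies below the fitted line).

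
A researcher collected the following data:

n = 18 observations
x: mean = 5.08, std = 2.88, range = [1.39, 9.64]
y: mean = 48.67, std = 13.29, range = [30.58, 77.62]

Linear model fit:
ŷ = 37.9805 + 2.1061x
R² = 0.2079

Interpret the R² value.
About 20.79% of the variability in y is accounted for by the regression on x (R² = 0.2079) — a weak linear fit.

R² (coefficient of determination) measures the proportion of variance in y explained by the regression model.

Here R² = 0.2079:
- Explained: 20.79% of the variation in y
- Unexplained (residual): 100% − 20.79% = 79.21%
- Rule of thumb (below 0.3 weak; 0.3 to below 0.7 moderate; 0.7 and above strong) → weak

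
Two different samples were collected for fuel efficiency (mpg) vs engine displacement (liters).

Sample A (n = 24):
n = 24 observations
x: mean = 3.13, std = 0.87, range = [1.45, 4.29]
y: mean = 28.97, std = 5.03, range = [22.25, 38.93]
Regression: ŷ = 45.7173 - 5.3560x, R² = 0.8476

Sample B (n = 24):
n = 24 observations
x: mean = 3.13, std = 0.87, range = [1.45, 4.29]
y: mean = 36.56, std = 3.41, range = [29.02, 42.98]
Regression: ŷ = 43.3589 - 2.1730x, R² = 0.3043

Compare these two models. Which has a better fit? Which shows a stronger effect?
Model A has the better fit (R² = 0.8476 vs 0.3043). Model A shows the stronger effect (|β₁| = 5.3560 vs 2.1730).

Model Comparison:

Fit — compare R²:
- Model A: R² = 0.8476 → 84.76% of variance in fuel efficiency explained
- Model B: R² = 0.3043 → 30.43% of variance in fuel efficiency explained
- 0.8476 > 0.3043 → Model A has the better fit

Which has the larger per-liter effect? (|β₁|)
- Model A: β₁ = -5.3560 → predicted fuel efficiency falls 5.3560 mpg per additional liter of engine displacement
- Model B: β₁ = -2.1730 → predicted fuel efficiency falls 2.1730 mpg per additional liter of engine displacement
- |-5.3560| > |-2.1730| → Model A shows the stronger marginal effect

Notes:
- The two samples could reflect different populations, time periods, or measurement quality.
- A steeper slope doesn't make a better model if the scatter around the line is large.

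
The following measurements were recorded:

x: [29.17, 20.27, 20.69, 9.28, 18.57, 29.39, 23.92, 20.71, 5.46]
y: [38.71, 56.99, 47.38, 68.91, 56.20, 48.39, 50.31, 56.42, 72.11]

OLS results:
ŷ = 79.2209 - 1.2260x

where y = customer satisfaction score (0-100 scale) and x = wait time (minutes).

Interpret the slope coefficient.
On average, satisfaction score is about 1.2260 points lower for every extra minute of wait time.

The slope coefficient β₁ = -1.2260 represents the marginal effect of wait time on satisfaction score.

Interpretation:
- Wait time up by 1 minute → predicted satisfaction score decreases by 1.2260 points
- The effect is assumed constant over the observed range of x (linearity)
- The sign (−) gives the direction; the magnitude 1.2260 gives the size of the effect per minute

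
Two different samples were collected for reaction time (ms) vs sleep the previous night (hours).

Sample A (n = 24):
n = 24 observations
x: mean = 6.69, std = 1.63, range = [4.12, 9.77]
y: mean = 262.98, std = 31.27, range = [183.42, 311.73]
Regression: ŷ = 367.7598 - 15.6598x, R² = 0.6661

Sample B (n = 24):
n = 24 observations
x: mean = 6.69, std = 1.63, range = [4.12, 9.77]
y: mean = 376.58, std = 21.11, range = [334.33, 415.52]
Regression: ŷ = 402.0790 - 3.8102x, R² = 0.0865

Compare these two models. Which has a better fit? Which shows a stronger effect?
Model A has the better fit (R² = 0.6661 vs 0.0865). Model A shows the stronger effect (|β₁| = 15.6598 vs 3.8102).

Model Comparison:

Which explains more variance? (R²)
- Model A: R² = 0.6661 → 66.61% of variance in reaction time explained
- Model B: R² = 0.0865 → 8.65% of variance in reaction time explained
- 0.6661 > 0.0865 → Model A has the better fit

Which has the larger per-hour effect? (|β₁|)
- Model A: β₁ = -15.6598 → predicted reaction time falls 15.6598 ms per additional hour of sleep
- Model B: β₁ = -3.8102 → predicted reaction time falls 3.8102 ms per additional hour of sleep
- |-15.6598| > |-3.8102| → Model A shows the stronger marginal effect

Note: A better fit (higher R²) doesn't necessarily mean a more important relationship.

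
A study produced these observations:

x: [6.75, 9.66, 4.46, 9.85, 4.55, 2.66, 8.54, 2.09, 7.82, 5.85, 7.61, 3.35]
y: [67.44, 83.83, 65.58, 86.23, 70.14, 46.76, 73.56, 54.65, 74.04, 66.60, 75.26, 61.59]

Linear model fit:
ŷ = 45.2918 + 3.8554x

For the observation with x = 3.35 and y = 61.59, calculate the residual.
Residual = 3.3826

The residual is the difference between the actual value and the predicted value:

Residual = y - ŷ

Step 1: Calculate predicted value
ŷ = 45.2918 + 3.8554 × 3.35
ŷ = 58.2074

Step 2: Calculate residual
Residual = 61.59 - 58.2074
Residual = 3.3826

The residual is positive, so the observed y = 61.59 sits above the regression line (the line underestimates it by 3.3826).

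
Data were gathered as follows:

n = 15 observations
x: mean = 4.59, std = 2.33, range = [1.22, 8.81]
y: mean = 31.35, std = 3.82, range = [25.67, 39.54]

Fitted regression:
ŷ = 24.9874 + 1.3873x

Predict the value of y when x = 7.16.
ŷ = 34.9205

x = 7.16 lies inside the observed range [1.22, 8.81], so the fitted equation applies directly:

ŷ = 24.9874 + 1.3873 × 7.16
ŷ = 24.9874 + 9.9331
ŷ = 34.9205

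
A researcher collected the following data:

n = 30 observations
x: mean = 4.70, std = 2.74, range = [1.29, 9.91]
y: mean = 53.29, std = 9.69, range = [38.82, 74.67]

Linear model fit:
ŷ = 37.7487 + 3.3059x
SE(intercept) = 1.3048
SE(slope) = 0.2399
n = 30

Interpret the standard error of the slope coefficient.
The slope 3.3059 is pinned down to within about ±0.2399 (one SE) by these data — relative uncertainty 7.3%, i.e. precise.

What SE measures:
- The standard error quantifies the sampling variability of the coefficient estimate
- It is the estimated standard deviation of β̂₁ across hypothetical repeated samples of the same size
- Smaller SE → more precise estimate

Relative precision:
- SE / |β̂₁| = 0.2399 / 3.3059 = 7.3%
- Rule of thumb (under 20%: precise; 20% to under 50%: moderately precise; 50% or more: imprecise) → precise

Link to interval estimation: a confidence interval for β₁ is β̂₁ ± t* × 0.2399, so SE sets the half-width per unit of t*.

What drives SE(β̂₁): larger n (here n = 30) → smaller SE; more residual scatter → larger SE; wider spread of x values → smaller SE.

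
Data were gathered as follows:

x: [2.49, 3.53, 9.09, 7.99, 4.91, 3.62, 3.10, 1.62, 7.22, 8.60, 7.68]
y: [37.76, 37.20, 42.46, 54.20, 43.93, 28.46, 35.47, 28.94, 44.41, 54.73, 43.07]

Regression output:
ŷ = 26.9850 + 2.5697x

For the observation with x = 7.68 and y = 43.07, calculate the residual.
Residual = -3.6503

The residual is the difference between the actual value and the predicted value:

Residual = y - ŷ

Step 1: Calculate predicted value
ŷ = 26.9850 + 2.5697 × 7.68
ŷ = 46.7203

Step 2: Calculate residual
Residual = 43.07 - 46.7203
Residual = -3.6503

Interpretation: the model overestimates the actual value by 3.6503 at this point (negative residual → observation lies below the fitted line).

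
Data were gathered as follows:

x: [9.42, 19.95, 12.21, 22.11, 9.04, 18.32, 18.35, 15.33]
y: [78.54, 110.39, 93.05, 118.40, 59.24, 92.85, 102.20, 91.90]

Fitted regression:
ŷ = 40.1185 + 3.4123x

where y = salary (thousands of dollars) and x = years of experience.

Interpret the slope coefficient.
For each additional year of experience, predicted salary increases by approximately 3.4123 thousand dollars.

The slope β₁ = 3.4123 gives the rate at which the fitted salary changes with experience.

Interpretation:
- Experience up by 1 year → predicted salary increases by 3.4123 thousand dollars
- This is a linear approximation: the same per-unit change is assumed across the whole observed x range

(β₀ = 40.1185 is the fitted value at x = 0 and is not part of the slope interpretation.)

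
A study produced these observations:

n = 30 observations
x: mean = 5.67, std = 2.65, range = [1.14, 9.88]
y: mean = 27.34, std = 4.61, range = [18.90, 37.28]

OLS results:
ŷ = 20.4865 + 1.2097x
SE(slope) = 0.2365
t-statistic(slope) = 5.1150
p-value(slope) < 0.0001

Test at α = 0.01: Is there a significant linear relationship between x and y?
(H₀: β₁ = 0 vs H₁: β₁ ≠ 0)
Since p-value < 0.0001 < α = 0.01, reject H₀ — the slope is significantly different from 0.

Hypothesis test for the slope coefficient:

H₀: β₁ = 0 (no linear relationship)
H₁: β₁ ≠ 0 (linear relationship exists)

Test statistic: t = β̂₁ / SE(β̂₁) = 1.2097 / 0.2365 = 5.1150

p < 0.0001: how often a slope estimate this far from 0 (in SE units) would arise by chance if β₁ were truly 0.

Decision rule: reject H₀ if p-value < α.
p-value < 0.0001 < α = 0.01 → reject H₀.

Conclusion: the linear association between x and y is significant at the 1% level.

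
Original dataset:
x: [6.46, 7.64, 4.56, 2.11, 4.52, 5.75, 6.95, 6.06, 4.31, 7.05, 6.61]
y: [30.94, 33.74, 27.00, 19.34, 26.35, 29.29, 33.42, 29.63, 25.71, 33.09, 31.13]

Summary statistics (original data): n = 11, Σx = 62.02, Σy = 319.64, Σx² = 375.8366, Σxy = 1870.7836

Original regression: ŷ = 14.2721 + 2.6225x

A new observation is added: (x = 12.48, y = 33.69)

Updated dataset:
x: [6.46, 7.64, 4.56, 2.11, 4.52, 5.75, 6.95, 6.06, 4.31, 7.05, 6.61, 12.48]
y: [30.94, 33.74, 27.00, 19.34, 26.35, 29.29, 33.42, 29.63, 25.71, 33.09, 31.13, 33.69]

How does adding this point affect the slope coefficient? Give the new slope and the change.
New slope β₁ = 1.4138 versus 2.6225 before: a change of -1.2087 (-46.1%).

The new point has HIGH LEVERAGE: x = 12.48 is far from the original mean x̄ = 62.02/11 ≈ 5.64 (original range [2.11, 7.64]).

Step 1: Update the sums with the new point (n goes from 11 to 12)
Σx  = 62.02 + 12.48 = 74.50
Σy  = 319.64 + 33.69 = 353.33
Σx² = 375.8366 + 12.48² = 375.8366 + 155.7504 = 531.5870
Σxy = 1870.7836 + 12.48×33.69 = 1870.7836 + 420.4512 = 2291.2348

Step 2: Recompute the slope with b₁ = (nΣxy − ΣxΣy) / (nΣx² − (Σx)²)
Numerator   = 12×2291.2348 − 74.50×353.33 = 27494.8176 − 26323.0850 = 1171.7326
Denominator = 12×531.5870 − 74.50² = 6379.0440 − 5550.2500 = 828.7940
b₁(new) = 1171.7326 / 828.7940 = 1.4138

(Same formula on the original sums: (11×1870.7836 − 62.02×319.64) / (11×375.8366 − 62.02²) = 754.5468 / 287.7222 = 2.6225, matching the given fit.)

Step 3: Change in slope
Δβ₁ = 1.4138 − 2.6225 = -1.2087
Relative change = -1.2087 / 2.6225 × 100% = -46.1%
→ the slope decreases when the point is added.

A high-leverage point only changes the slope if it is off the original line; here y = 33.69 is below the original trend, so the slope decreases.
In practice: examine leverage (hᵢ) and Cook's distance rather than deleting it automatically.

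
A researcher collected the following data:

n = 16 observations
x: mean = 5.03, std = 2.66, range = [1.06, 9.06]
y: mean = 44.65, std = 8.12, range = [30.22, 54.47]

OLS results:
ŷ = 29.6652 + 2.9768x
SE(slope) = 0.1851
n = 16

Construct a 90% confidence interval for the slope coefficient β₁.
The 90% CI for β₁ is (2.6508, 3.3028)

Confidence interval for the slope:

The 90% CI for β₁ is: β̂₁ ± t*(α/2, n-2) × SE(β̂₁)

Step 1: Find critical t-value
- Confidence level = 0.9
- Degrees of freedom = n - 2 = 16 - 2 = 14
- t*(α/2, 14) = 1.7613

Step 2: Calculate margin of error
Margin = 1.7613 × 0.1851 = 0.3260

Step 3: Construct interval
CI = 2.9768 ± 0.3260
CI = (2.6508, 3.3028)

Interpretation: We are 90% confident that the true slope β₁ lies between 2.6508 and 3.3028.
Since 0 is outside the interval, a two-sided test at α = 0.10 would reject H₀: β₁ = 0.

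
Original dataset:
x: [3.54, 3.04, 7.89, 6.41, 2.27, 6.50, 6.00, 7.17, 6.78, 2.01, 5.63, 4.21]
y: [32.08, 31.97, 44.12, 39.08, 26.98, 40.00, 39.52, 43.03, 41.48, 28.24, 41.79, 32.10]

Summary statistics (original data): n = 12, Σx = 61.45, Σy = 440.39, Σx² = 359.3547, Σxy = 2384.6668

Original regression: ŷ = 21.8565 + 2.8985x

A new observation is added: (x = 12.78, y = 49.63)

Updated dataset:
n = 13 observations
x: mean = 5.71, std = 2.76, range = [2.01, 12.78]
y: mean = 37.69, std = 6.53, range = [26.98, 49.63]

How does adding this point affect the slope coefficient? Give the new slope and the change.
Adding the point moves β₁ from 2.8985 to 2.2354, i.e. it decreases by 0.6631 (-22.9%).

The new point has HIGH LEVERAGE: x = 12.78 is far from the original mean x̄ = 61.45/12 ≈ 5.12 (original range [2.01, 7.89]).

Step 1: Update the sums with the new point (n goes from 12 to 13)
Σx  = 61.45 + 12.78 = 74.23
Σy  = 440.39 + 49.63 = 490.02
Σx² = 359.3547 + 12.78² = 359.3547 + 163.3284 = 522.6831
Σxy = 2384.6668 + 12.78×49.63 = 2384.6668 + 634.2714 = 3018.9382

Step 2: Recompute the slope with b₁ = (nΣxy − ΣxΣy) / (nΣx² − (Σx)²)
Numerator   = 13×3018.9382 − 74.23×490.02 = 39246.1966 − 36374.1846 = 2872.0120
Denominator = 13×522.6831 − 74.23² = 6794.8803 − 5510.0929 = 1284.7874
b₁(new) = 2872.0120 / 1284.7874 = 2.2354

(Same formula on the original sums: (12×2384.6668 − 61.45×440.39) / (12×359.3547 − 61.45²) = 1554.0361 / 536.1539 = 2.8985, matching the given fit.)

Step 3: Change in slope
Δβ₁ = 2.2354 − 2.8985 = -0.6631
Relative change = -0.6631 / 2.8985 × 100% = -22.9%
→ the slope decreases when the point is added.

A high-leverage point only changes the slope if it is off the original line; here y = 49.63 is below the original trend, so the slope decreases.
In practice: investigate whether it comes from the same population as the rest of the sample.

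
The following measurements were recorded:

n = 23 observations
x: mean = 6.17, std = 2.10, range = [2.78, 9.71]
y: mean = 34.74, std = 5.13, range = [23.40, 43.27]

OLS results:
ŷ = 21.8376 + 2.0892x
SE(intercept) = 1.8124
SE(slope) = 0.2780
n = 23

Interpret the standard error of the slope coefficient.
SE(β̂₁) = 0.2780 is the estimated standard deviation of the slope estimate across repeated samples; relative to β̂₁ = 2.0892 that is 13.3%, a precise estimate.

What SE measures:
- The standard error quantifies the sampling variability of the coefficient estimate
- It is the estimated standard deviation of β̂₁ across hypothetical repeated samples of the same size
- Smaller SE → more precise estimate

Relative precision:
- SE / |β̂₁| = 0.2780 / 2.0892 = 13.3%
- Rule of thumb (under 20%: precise; 20% to under 50%: moderately precise; 50% or more: imprecise) → precise

Link to interval estimation: a confidence interval for β₁ is β̂₁ ± t* × 0.2780, so SE sets the half-width per unit of t*.

What drives SE(β̂₁): larger n (here n = 23) → smaller SE; wider spread of x values → smaller SE; more residual scatter → larger SE.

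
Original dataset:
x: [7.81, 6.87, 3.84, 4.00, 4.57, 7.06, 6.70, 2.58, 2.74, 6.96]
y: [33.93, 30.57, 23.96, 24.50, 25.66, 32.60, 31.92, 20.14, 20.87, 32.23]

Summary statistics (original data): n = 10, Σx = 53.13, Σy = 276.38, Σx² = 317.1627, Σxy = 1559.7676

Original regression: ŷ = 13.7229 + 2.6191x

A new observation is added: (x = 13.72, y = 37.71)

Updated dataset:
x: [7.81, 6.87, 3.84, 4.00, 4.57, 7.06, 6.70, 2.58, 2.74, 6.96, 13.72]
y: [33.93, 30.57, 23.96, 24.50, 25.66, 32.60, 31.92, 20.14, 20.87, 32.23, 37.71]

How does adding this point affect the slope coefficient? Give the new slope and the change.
New slope β₁ = 1.6981 versus 2.6191 before: a change of -0.9210 (-35.2%).

x = 13.72 lies well outside the original x-range [2.58, 7.81] (x̄ ≈ 5.31), so this observation has high leverage and can move the slope substantially.

Step 1: Update the sums with the new point (n goes from 10 to 11)
Σx  = 53.13 + 13.72 = 66.85
Σy  = 276.38 + 37.71 = 314.09
Σx² = 317.1627 + 13.72² = 317.1627 + 188.2384 = 505.4011
Σxy = 1559.7676 + 13.72×37.71 = 1559.7676 + 517.3812 = 2077.1488

Step 2: Recompute the slope with b₁ = (nΣxy − ΣxΣy) / (nΣx² − (Σx)²)
Numerator   = 11×2077.1488 − 66.85×314.09 = 22848.6368 − 20996.9165 = 1851.7203
Denominator = 11×505.4011 − 66.85² = 5559.4121 − 4468.9225 = 1090.4896
b₁(new) = 1851.7203 / 1090.4896 = 1.6981

(Same formula on the original sums: (10×1559.7676 − 53.13×276.38) / (10×317.1627 − 53.13²) = 913.6066 / 348.8301 = 2.6191, matching the given fit.)

Step 3: Change in slope
Δβ₁ = 1.6981 − 2.6191 = -0.9210
Relative change = -0.9210 / 2.6191 × 100% = -35.2%
→ the slope decreases when the point is added.

Because the point sits below the extension of the original line at a high-leverage x, it tilts the fit down.
In practice: refit with and without it and report both if conclusions differ; investigate whether it comes from the same population as the rest of the sample.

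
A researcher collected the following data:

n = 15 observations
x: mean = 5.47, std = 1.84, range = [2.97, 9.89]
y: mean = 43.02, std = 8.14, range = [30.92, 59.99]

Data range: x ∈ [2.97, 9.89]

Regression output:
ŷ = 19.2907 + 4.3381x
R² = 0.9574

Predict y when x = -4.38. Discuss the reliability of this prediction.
ŷ = 0.2898, but this is extrapolation (below the data range [2.97, 9.89]) and may be unreliable.

Prediction calculation:
ŷ = 19.2907 + 4.3381 × (-4.38)
ŷ = 0.2898

Reliability:
- Data range: x ∈ [2.97, 9.89]
- Prediction point: x = -4.38 is 7.35 units below the observed range → this is EXTRAPOLATION, not interpolation

Why that matters here:
- The linear relationship may not hold outside the observed range
- The standard error of prediction grows with (x − x̄)², and x = -4.38 is far from x̄ = 5.47

A defensible statement: 'if the linear trend continued to x = -4.38, y would be about 0.2898' — the premise is untested.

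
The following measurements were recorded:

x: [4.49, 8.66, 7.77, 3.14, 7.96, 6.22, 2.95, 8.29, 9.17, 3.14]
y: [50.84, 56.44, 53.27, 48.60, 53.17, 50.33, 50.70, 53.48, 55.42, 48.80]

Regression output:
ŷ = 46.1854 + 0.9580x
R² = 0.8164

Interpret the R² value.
About 81.64% of the variability in y is accounted for by the regression on x (R² = 0.8164) — a strong linear fit.

The coefficient of determination R² is the fraction of the total variation in y that the fitted line accounts for.

Here R² = 0.8164:
- Explained: 81.64% of the variation in y
- Unexplained (residual): 100% − 81.64% = 18.36%
- Rule of thumb (below 0.3 weak; 0.3 to below 0.7 moderate; 0.7 and above strong) → strong

Note: R² never decreases when predictors are added, so it should not be used alone to compare models of different size.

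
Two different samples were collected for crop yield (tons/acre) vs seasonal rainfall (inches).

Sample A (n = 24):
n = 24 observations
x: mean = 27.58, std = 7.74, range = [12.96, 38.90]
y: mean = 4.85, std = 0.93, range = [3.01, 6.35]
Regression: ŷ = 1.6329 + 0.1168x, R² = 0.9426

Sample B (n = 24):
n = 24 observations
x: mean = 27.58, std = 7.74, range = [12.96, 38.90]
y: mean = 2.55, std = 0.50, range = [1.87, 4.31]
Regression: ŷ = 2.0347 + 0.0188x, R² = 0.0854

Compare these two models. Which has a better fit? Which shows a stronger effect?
Model A has the better fit (R² = 0.9426 vs 0.0854). Model A shows the stronger effect (|β₁| = 0.1168 vs 0.0188).

Model Comparison:

Fit — compare R²:
- Model A: R² = 0.9426 → 94.26% of variance in crop yield explained
- Model B: R² = 0.0854 → 8.54% of variance in crop yield explained
- 0.9426 > 0.0854 → Model A has the better fit

Strength of effect — compare |β₁|:
- Model A: β₁ = 0.1168 → predicted crop yield rises 0.1168 tons/acre per additional inch of rainfall
- Model B: β₁ = 0.0188 → predicted crop yield rises 0.0188 tons/acre per additional inch of rainfall
- |0.1168| > |0.0188| → Model A shows the stronger marginal effect

Notes:
- A better fit (higher R²) doesn't necessarily mean a more important relationship.
- R² measures how tightly points cluster around the line; β₁ measures how steep the line is — they answer different questions.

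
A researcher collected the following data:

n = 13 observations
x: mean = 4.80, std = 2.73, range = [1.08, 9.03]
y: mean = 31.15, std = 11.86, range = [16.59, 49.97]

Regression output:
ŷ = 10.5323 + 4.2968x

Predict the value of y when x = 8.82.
ŷ = 48.4301

Plug x = 8.82 into the fitted line:

ŷ = 10.5323 + 4.2968 × 8.82
ŷ = 10.5323 + 37.8978
ŷ = 48.4301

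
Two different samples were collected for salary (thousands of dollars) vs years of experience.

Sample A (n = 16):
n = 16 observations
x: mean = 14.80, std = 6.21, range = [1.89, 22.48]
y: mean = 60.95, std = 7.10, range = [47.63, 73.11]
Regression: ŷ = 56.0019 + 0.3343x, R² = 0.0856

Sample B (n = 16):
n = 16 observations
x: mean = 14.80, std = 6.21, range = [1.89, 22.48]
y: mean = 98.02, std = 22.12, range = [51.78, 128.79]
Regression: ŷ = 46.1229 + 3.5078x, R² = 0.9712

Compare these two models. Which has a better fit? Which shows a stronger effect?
Model B has the better fit (R² = 0.9712 vs 0.0856). Model B shows the stronger effect (|β₁| = 3.5078 vs 0.3343).

Model Comparison:

Goodness of fit (R²):
- Model A: R² = 0.0856 → 8.56% of variance in salary explained
- Model B: R² = 0.9712 → 97.12% of variance in salary explained
- 0.9712 > 0.0856 → Model B has the better fit

Which has the larger per-year effect? (|β₁|)
- Model A: β₁ = 0.3343 → predicted salary rises 0.3343 thousand dollars per additional year of experience
- Model B: β₁ = 3.5078 → predicted salary rises 3.5078 thousand dollars per additional year of experience
- |0.3343| < |3.5078| → Model B shows the stronger marginal effect

Note: A better fit (higher R²) doesn't necessarily mean a more important relationship.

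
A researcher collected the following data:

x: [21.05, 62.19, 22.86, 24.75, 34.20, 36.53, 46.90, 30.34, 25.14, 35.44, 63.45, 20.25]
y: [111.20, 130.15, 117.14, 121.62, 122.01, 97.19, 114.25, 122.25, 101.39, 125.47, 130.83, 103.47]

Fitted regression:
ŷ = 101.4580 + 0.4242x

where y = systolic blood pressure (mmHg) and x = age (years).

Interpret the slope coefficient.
An increase of one year in age is associated with a 0.4242 mmHg increase in predicted blood pressure.

β₁ = 0.4242 is the change in predicted blood pressure (mmHg) per additional year of age.

Interpretation:
- Age up by 1 year → predicted blood pressure increases by 0.4242 mmHg
- The effect is assumed constant over the observed range of x (linearity)

The intercept β₀ = 101.4580 is the predicted blood pressure when age = 0; since the smallest observed x is 20.25, this is an extrapolation and mainly anchors the line.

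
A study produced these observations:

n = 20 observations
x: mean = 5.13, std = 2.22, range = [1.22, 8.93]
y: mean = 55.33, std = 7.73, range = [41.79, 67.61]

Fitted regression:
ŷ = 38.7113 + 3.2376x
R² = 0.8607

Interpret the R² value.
About 86.07% of the variability in y is accounted for by the regression on x (R² = 0.8607) — a strong linear fit.

R² (coefficient of determination) measures the proportion of variance in y explained by the regression model.

Here R² = 0.8607:
- Explained: 86.07% of the variation in y
- Unexplained (residual): 100% − 86.07% = 13.93%
- Rule of thumb (below 0.3 weak; 0.3 to below 0.7 moderate; 0.7 and above strong) → strong

Calculation: R² = 1 − (SS_res / SS_tot), where SS_res is the sum of squared residuals and SS_tot the total sum of squares.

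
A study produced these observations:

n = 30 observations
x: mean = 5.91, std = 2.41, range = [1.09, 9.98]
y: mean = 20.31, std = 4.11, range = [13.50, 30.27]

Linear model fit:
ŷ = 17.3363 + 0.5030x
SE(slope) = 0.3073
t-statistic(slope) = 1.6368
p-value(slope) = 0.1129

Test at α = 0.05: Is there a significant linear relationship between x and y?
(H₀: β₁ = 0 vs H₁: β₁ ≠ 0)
Since p-value = 0.1129 ≥ α = 0.05, fail to reject H₀ — the slope is not significantly different from 0.

Hypothesis test for the slope coefficient:

H₀: β₁ = 0 (no linear relationship)
H₁: β₁ ≠ 0 (linear relationship exists)

Test statistic: t = β̂₁ / SE(β̂₁) = 0.5030 / 0.3073 = 1.6368

The p-value (0.1129) is the probability, under H₀, of a t-statistic at least as extreme as |t| = 1.6368 (two-sided, df = n − 2 = 28).

Decision rule: reject H₀ if p-value < α.
p-value = 0.1129 ≥ α = 0.05 → fail to reject H₀.

Conclusion: the linear association between x and y is not significant at the 5% level.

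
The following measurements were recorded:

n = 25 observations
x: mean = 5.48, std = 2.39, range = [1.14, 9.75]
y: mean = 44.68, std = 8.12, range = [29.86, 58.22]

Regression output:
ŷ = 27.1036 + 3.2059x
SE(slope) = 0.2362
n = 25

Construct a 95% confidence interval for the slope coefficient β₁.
The 95% CI for β₁ is (2.7173, 3.6945)

Confidence interval for the slope:

The 95% CI for β₁ is: β̂₁ ± t*(α/2, n-2) × SE(β̂₁)

Step 1: Find critical t-value
- Confidence level = 0.95
- Degrees of freedom = n - 2 = 25 - 2 = 23
- t*(α/2, 23) = 2.0687

Step 2: Calculate margin of error
Margin = 2.0687 × 0.2362 = 0.4886

Step 3: Construct interval
CI = 3.2059 ± 0.4886
CI = (2.7173, 3.6945)

Interpretation: intervals built this way capture the true β₁ in 95% of repeated samples; here the plausible range for the per-unit effect of x on y is 2.7173 to 3.6945.
The interval does not include 0, suggesting a significant linear relationship.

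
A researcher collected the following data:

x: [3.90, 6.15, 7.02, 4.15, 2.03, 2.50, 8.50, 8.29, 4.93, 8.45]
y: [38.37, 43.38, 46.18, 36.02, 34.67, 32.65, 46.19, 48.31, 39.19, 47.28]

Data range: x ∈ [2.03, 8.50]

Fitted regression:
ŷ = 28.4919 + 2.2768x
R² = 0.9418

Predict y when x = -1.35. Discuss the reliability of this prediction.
ŷ = 25.4182, but this is extrapolation (below the data range [2.03, 8.50]) and may be unreliable.

Prediction calculation:
ŷ = 28.4919 + 2.2768 × (-1.35)
ŷ = 25.4182

Reliability:
- Data range: x ∈ [2.03, 8.50]
- Prediction point: x = -1.35 is 3.38 units below the observed range → this is EXTRAPOLATION, not interpolation

Why that matters here:
- Real relationships often flatten, saturate, or turn nonlinear at extremes
- The standard error of prediction grows with (x − x̄)², and x = -1.35 is far from x̄ = 5.59

A defensible statement: 'if the linear trend continued to x = -1.35, y would be about 25.4182' — the premise is untested.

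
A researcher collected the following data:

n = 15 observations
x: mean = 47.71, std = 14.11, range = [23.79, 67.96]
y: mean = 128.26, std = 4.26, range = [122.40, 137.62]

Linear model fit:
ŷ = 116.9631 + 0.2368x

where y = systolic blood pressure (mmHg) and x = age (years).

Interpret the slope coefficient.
On average, blood pressure is about 0.2368 mmHg higher for every extra year of age.

β₁ = 0.2368 is the change in predicted blood pressure (mmHg) per additional year of age.

Interpretation:
- Age up by 1 year → predicted blood pressure increases by 0.2368 mmHg
- The effect is assumed constant over the observed range of x (linearity)
- The slope describes association in these data, not necessarily a causal effect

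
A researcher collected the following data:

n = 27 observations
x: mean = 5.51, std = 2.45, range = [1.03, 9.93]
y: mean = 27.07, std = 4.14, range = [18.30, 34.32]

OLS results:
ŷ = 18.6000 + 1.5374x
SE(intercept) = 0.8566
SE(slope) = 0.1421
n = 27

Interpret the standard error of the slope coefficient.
The slope 1.5374 is pinned down to within about ±0.1421 (one SE) by these data — relative uncertainty 9.2%, i.e. precise.

SE(β̂₁) = s / √Sxx, where s is the residual standard deviation and Sxx = Σ(x − x̄)². It is the yardstick for how far β̂₁ = 1.5374 could plausibly be from the true slope.

Relative precision:
- SE / |β̂₁| = 0.1421 / 1.5374 = 9.2%
- Rule of thumb (under 20%: precise; 20% to under 50%: moderately precise; 50% or more: imprecise) → precise

Link to the t-test: t = β̂₁ / SE(β̂₁) = 1.5374 / 0.1421 = 10.8191, the statistic for H₀: β₁ = 0.

What drives SE(β̂₁): larger n (here n = 27) → smaller SE; more residual scatter → larger SE; wider spread of x values → smaller SE.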